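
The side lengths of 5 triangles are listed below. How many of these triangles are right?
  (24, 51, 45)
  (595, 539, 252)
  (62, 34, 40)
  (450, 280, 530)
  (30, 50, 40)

(24,51,45): 24²+45² = 2601 = 51² → right
(595,539,252): 252²+539² = 354025 = 595² → right
(62,34,40): 34²+40² = 2756 < 3844 = 62² → obtuse
(450,280,530): 280²+450² = 280900 = 530² → right
(30,50,40): 30²+40² = 2500 = 50² → right
4 of the 5 are right.

4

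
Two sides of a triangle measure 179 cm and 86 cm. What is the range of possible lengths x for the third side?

By the triangle inequality, x must be less than 179 + 86 = 265 and greater than |179 − 86| = 93.

93 < x < 265 (cm)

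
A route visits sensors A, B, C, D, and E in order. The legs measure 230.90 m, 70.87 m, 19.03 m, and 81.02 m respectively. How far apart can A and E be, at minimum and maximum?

The maximum is all hops collinear in one direction: 230.90 + 70.87 + 19.03 + 81.02 = 401.82.
The longest hop is 230.90; the others sum to 170.92. Folding the others back against it leaves at least 230.90 − 170.92 = 59.98.

59.98 ≤ AE ≤ 401.82 m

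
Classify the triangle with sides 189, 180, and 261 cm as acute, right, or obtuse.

right

Compare the square of the longest side to the sum of squares of the other two: 180² + 189² = 68121 = 261².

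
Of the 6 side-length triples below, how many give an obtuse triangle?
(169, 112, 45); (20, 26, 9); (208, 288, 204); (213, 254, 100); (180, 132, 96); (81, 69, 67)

3

(169,112,45): 45+112 ≤ 169, not a triangle
(20,26,9): 9²+20² = 481 < 676 = 26² → obtuse
(208,288,204): 204²+208² = 84880 > 82944 = 288² → acute
(213,254,100): 100²+213² = 55369 < 64516 = 254² → obtuse
(180,132,96): 96²+132² = 26640 < 32400 = 180² → obtuse
(81,69,67): 67²+69² = 9250 > 6561 = 81² → acute
3 of the 6 are obtuse.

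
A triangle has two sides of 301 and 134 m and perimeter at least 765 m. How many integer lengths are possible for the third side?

105

Triangle inequality: 167 < x < 435. Perimeter ≥ 765 gives x ≥ 765 − 301 − 134 = 330.
So 330 ≤ x < 435; integers 330 through 434: 105 values.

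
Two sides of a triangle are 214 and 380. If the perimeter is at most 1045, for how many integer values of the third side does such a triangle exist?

Triangle inequality: 166 < x < 594. Perimeter ≤ 1045 gives x ≤ 1045 − 214 − 380 = 451.
So 166 < x ≤ 451; integers 167 through 451: 285 values.

285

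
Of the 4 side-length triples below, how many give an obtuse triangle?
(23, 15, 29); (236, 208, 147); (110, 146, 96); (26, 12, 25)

1

(23,15,29): 15²+23² = 754 < 841 = 29² → obtuse
(236,208,147): 147²+208² = 64873 > 55696 = 236² → acute
(110,146,96): 96²+110² = 21316 = 146² → right
(26,12,25): 12²+25² = 769 > 676 = 26² → acute
1 of the 4 is obtuse.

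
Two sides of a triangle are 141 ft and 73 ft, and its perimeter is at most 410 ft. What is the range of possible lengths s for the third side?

68 < s ≤ 196

Triangle inequality alone gives 68 < s < 214.
The perimeter condition gives s ≤ 410 − 141 − 73 = 196.
Intersecting the two: 68 < s ≤ 196.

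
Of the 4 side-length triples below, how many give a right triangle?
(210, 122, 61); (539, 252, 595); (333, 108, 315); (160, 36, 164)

3

(210,122,61): 61+122 ≤ 210, not a triangle
(539,252,595): 252²+539² = 354025 = 595² → right
(333,108,315): 108²+315² = 110889 = 333² → right
(160,36,164): 36²+160² = 26896 = 164² → right
3 of the 4 are right.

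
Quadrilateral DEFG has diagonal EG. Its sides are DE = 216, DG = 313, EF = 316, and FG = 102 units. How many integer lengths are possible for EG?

From triangle DEG: 97 < EG < 529.
From triangle FEG: 214 < EG < 418.
Intersection: 214 < EG < 418, so integers 215 through 417: 203 values.

203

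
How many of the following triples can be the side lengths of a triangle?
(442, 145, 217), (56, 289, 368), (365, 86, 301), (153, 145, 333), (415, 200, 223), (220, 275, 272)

3

(145,217,442): 145+217 ≤ 442 → not valid
(56,289,368): 56+289 ≤ 368 → not valid
(86,301,365): 86+301 > 365 → valid
(145,153,333): 145+153 ≤ 333 → not valid
(200,223,415): 200+223 > 415 → valid
(220,272,275): 220+272 > 275 → valid
3 of the 6 triples form a triangle.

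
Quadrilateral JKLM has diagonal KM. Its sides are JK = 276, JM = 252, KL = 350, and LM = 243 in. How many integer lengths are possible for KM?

From triangle JKM: 24 < KM < 528.
From triangle LKM: 107 < KM < 593.
Intersection: 107 < KM < 528, so integers 108 through 527: 420 values.

420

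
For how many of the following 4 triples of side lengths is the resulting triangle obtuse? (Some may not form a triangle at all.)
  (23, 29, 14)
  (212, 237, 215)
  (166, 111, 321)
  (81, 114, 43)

2

(23,29,14): 14²+23² = 725 < 841 = 29² → obtuse
(212,237,215): 212²+215² = 91169 > 56169 = 237² → acute
(166,111,321): 111+166 ≤ 321, not a triangle
(81,114,43): 43²+81² = 8410 < 12996 = 114² → obtuse
2 of the 4 are obtuse.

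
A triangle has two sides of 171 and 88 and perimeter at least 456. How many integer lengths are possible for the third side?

Triangle inequality: 83 < x < 259. Perimeter ≥ 456 gives x ≥ 456 − 171 − 88 = 197.
So 197 ≤ x < 259; integers 197 through 258: 62 values.

62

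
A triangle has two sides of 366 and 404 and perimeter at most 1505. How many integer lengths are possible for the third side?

Triangle inequality: 38 < x < 770. Perimeter ≤ 1505 gives x ≤ 1505 − 366 − 404 = 735.
So 38 < x ≤ 735; integers 39 through 735: 697 values.

697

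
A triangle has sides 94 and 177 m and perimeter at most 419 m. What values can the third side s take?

83 < s ≤ 148

Triangle inequality alone gives 83 < s < 271.
The perimeter condition gives s ≤ 419 − 94 − 177 = 148.
Intersecting the two: 83 < s ≤ 148.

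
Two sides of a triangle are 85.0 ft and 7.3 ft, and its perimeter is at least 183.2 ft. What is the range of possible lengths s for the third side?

90.9 ≤ s < 92.3 ft

Triangle inequality alone gives 77.7 < s < 92.3.
The perimeter condition gives s ≥ 183.2 − 85.0 − 7.3 = 90.9.
Intersecting the two: 90.9 ≤ s < 92.3.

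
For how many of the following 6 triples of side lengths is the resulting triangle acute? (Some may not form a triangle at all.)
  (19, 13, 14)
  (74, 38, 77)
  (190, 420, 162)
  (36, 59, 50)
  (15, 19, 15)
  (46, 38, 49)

5

(19,13,14): 13²+14² = 365 > 361 = 19² → acute
(74,38,77): 38²+74² = 6920 > 5929 = 77² → acute
(190,420,162): 162+190 ≤ 420, not a triangle
(36,59,50): 36²+50² = 3796 > 3481 = 59² → acute
(15,19,15): 15²+15² = 450 > 361 = 19² → acute
(46,38,49): 38²+46² = 3560 > 2401 = 49² → acute
5 of the 6 are acute.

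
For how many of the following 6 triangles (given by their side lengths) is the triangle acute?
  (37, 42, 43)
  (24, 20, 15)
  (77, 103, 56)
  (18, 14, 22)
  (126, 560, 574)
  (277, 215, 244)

(37,42,43): 37²+42² = 3133 > 1849 = 43² → acute
(24,20,15): 15²+20² = 625 > 576 = 24² → acute
(77,103,56): 56²+77² = 9065 < 10609 = 103² → obtuse
(18,14,22): 14²+18² = 520 > 484 = 22² → acute
(126,560,574): 126²+560² = 329476 = 574² → right
(277,215,244): 215²+244² = 105761 > 76729 = 277² → acute
4 of the 6 are acute.

4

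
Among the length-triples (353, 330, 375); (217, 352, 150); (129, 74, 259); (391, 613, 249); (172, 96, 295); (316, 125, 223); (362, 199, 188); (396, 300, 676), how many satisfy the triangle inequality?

(330,353,375): 330+353 > 375 → valid
(150,217,352): 150+217 > 352 → valid
(74,129,259): 74+129 ≤ 259 → not valid
(249,391,613): 249+391 > 613 → valid
(96,172,295): 96+172 ≤ 295 → not valid
(125,223,316): 125+223 > 316 → valid
(188,199,362): 188+199 > 362 → valid
(300,396,676): 300+396 > 676 → valid
6 of the 8 triples form a triangle.

6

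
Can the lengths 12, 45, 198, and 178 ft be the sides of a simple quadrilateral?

Yes

A quadrilateral exists iff every side is shorter than the sum of the others — equivalently, the longest side is less than the sum of the rest.
Longest side 198 < 235 (sum of the remaining 3), so yes.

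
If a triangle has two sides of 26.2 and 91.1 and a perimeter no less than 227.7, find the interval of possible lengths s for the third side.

110.4 ≤ s < 117.3

Triangle inequality alone gives 64.9 < s < 117.3.
The perimeter condition gives s ≥ 227.7 − 26.2 − 91.1 = 110.4.
Intersecting the two: 110.4 ≤ s < 117.3.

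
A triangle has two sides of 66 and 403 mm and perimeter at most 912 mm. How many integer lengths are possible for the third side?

Triangle inequality: 337 < x < 469. Perimeter ≤ 912 gives x ≤ 912 − 66 − 403 = 443.
So 337 < x ≤ 443; integers 338 through 443: 106 values.

106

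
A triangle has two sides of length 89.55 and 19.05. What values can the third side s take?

70.50 < s < 108.60

By the triangle inequality, s must be less than 89.55 + 19.05 = 108.60 and greater than |89.55 − 19.05| = 70.50.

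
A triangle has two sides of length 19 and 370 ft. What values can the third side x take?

By the triangle inequality, x must be less than 19 + 370 = 389 and greater than |19 − 370| = 351.

351 < x < 389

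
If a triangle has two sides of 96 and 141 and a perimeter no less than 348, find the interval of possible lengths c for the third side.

Triangle inequality alone gives 45 < c < 237.
The perimeter condition gives c ≥ 348 − 96 − 141 = 111.
Intersecting the two: 111 ≤ c < 237.

111 ≤ c < 237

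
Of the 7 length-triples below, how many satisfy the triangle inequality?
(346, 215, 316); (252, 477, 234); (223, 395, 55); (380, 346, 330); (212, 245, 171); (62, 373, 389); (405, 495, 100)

6

(215,316,346): 215+316 > 346 → valid
(234,252,477): 234+252 > 477 → valid
(55,223,395): 55+223 ≤ 395 → not valid
(330,346,380): 330+346 > 380 → valid
(171,212,245): 171+212 > 245 → valid
(62,373,389): 62+373 > 389 → valid
(100,405,495): 100+405 > 495 → valid
6 of the 7 triples form a triangle.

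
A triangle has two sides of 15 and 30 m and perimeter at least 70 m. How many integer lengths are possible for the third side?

Triangle inequality: 15 < x < 45. Perimeter ≥ 70 gives x ≥ 70 − 15 − 30 = 25.
So 25 ≤ x < 45; integers 25 through 44: 20 values.

20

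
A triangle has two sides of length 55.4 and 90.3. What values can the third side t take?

By the triangle inequality, t must be less than 55.4 + 90.3 = 145.7 and greater than |55.4 − 90.3| = 34.9.

34.9 < t < 145.7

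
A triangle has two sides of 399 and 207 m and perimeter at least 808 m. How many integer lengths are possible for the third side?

404

Triangle inequality: 192 < x < 606. Perimeter ≥ 808 gives x ≥ 808 − 399 − 207 = 202.
So 202 ≤ x < 606; integers 202 through 605: 404 values.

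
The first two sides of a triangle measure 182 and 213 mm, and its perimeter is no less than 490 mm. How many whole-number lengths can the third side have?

Triangle inequality: 31 < x < 395. Perimeter ≥ 490 gives x ≥ 490 − 182 − 213 = 95.
So 95 ≤ x < 395; integers 95 through 394: 300 values.

300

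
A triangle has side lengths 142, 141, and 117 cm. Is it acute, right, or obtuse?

Compare the square of the longest side to the sum of squares of the other two: 117² + 141² = 33570 > 20164 = 142².

acute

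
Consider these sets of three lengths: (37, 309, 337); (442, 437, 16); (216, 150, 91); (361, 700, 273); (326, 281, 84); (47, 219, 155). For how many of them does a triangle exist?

4

(37,309,337): 37+309 > 337 → valid
(16,437,442): 16+437 > 442 → valid
(91,150,216): 91+150 > 216 → valid
(273,361,700): 273+361 ≤ 700 → not valid
(84,281,326): 84+281 > 326 → valid
(47,155,219): 47+155 ≤ 219 → not valid
4 of the 6 triples form a triangle.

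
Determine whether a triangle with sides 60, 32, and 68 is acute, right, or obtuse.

Compare the square of the longest side to the sum of squares of the other two: 32² + 60² = 4624 = 68².

right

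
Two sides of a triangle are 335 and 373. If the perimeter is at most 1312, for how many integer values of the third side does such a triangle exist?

Triangle inequality: 38 < x < 708. Perimeter ≤ 1312 gives x ≤ 1312 − 335 − 373 = 604.
So 38 < x ≤ 604; integers 39 through 604: 566 values.

566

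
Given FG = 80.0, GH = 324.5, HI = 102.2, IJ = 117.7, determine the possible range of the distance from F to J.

24.6 ≤ FJ ≤ 624.4

The maximum is all hops collinear in one direction: 80.0 + 324.5 + 102.2 + 117.7 = 624.4.
The longest hop is 324.5; the others sum to 299.9. Folding the others back against it leaves at least 324.5 − 299.9 = 24.6.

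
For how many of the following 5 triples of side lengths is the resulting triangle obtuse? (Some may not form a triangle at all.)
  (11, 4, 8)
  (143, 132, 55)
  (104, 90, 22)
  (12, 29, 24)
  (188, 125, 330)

(11,4,8): 4²+8² = 80 < 121 = 11² → obtuse
(143,132,55): 55²+132² = 20449 = 143² → right
(104,90,22): 22²+90² = 8584 < 10816 = 104² → obtuse
(12,29,24): 12²+24² = 720 < 841 = 29² → obtuse
(188,125,330): 125+188 ≤ 330, not a triangle
3 of the 5 are obtuse.

3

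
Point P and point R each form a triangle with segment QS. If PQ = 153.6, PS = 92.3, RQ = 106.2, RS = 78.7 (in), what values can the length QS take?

61.3 < QS < 184.9

From triangle PQS: |153.6 − 92.3| < QS < 153.6 + 92.3, i.e. 61.3 < QS < 245.9.
From triangle RQS: 27.5 < QS < 184.9.
Both must hold, so QS lies in the intersection.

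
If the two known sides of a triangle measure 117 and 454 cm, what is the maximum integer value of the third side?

570

The third side must be strictly less than 117 + 454 = 571.
The largest integer below 571 is 570.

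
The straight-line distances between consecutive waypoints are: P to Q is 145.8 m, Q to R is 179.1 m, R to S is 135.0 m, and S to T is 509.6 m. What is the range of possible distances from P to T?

49.7 ≤ PT ≤ 969.5 m

The maximum is all hops collinear in one direction: 145.8 + 179.1 + 135.0 + 509.6 = 969.5.
The longest hop is 509.6; the others sum to 459.9. Folding the others back against it leaves at least 509.6 − 459.9 = 49.7.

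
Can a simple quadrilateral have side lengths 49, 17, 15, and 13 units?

For a quadrilateral, each side must be shorter than the sum of the others.
Here the longest side is 49, but the remaining 3 sides sum to only 45.

No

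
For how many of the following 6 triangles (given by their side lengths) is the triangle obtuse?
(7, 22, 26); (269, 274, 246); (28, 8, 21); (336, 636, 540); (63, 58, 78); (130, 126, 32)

2

(7,22,26): 7²+22² = 533 < 676 = 26² → obtuse
(269,274,246): 246²+269² = 132877 > 75076 = 274² → acute
(28,8,21): 8²+21² = 505 < 784 = 28² → obtuse
(336,636,540): 336²+540² = 404496 = 636² → right
(63,58,78): 58²+63² = 7333 > 6084 = 78² → acute
(130,126,32): 32²+126² = 16900 = 130² → right
2 of the 6 are obtuse.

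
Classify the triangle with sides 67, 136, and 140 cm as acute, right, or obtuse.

Compare the square of the longest side to the sum of squares of the other two: 67² + 136² = 22985 > 19600 = 140².

acute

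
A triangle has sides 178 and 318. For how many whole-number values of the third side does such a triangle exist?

355

The third side lies in the open interval (140, 496).
Integers from 141 to 495 inclusive: 495 − 141 + 1 = 355.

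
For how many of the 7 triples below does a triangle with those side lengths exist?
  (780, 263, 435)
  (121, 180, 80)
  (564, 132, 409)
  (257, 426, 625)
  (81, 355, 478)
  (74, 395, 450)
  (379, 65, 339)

4

(263,435,780): 263+435 ≤ 780 → not valid
(80,121,180): 80+121 > 180 → valid
(132,409,564): 132+409 ≤ 564 → not valid
(257,426,625): 257+426 > 625 → valid
(81,355,478): 81+355 ≤ 478 → not valid
(74,395,450): 74+395 > 450 → valid
(65,339,379): 65+339 > 379 → valid
4 of the 7 triples form a triangle.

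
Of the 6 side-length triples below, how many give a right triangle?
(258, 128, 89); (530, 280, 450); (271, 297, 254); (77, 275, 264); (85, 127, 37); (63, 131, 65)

2

(258,128,89): 89+128 ≤ 258, not a triangle
(530,280,450): 280²+450² = 280900 = 530² → right
(271,297,254): 254²+271² = 137957 > 88209 = 297² → acute
(77,275,264): 77²+264² = 75625 = 275² → right
(85,127,37): 37+85 ≤ 127, not a triangle
(63,131,65): 63+65 ≤ 131, not a triangle
2 of the 6 are right.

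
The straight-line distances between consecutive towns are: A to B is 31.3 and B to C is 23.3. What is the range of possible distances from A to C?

By the triangle inequality, |31.3 − 23.3| ≤ AC ≤ 31.3 + 23.3.

8.0 ≤ AC ≤ 54.6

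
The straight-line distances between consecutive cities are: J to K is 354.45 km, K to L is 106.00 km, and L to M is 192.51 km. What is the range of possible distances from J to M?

55.94 ≤ JM ≤ 652.96 km

The maximum is all hops collinear in one direction: 354.45 + 106.00 + 192.51 = 652.96.
The longest hop is 354.45; the others sum to 298.51. Folding the others back against it leaves at least 354.45 − 298.51 = 55.94.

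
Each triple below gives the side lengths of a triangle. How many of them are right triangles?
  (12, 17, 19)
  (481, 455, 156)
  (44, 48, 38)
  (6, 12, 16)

1

(12,17,19): 12²+17² = 433 > 361 = 19² → acute
(481,455,156): 156²+455² = 231361 = 481² → right
(44,48,38): 38²+44² = 3380 > 2304 = 48² → acute
(6,12,16): 6²+12² = 180 < 256 = 16² → obtuse
1 of the 4 is right.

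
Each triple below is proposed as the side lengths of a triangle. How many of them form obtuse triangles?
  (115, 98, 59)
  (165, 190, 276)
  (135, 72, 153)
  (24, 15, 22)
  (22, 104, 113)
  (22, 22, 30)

(115,98,59): 59²+98² = 13085 < 13225 = 115² → obtuse
(165,190,276): 165²+190² = 63325 < 76176 = 276² → obtuse
(135,72,153): 72²+135² = 23409 = 153² → right
(24,15,22): 15²+22² = 709 > 576 = 24² → acute
(22,104,113): 22²+104² = 11300 < 12769 = 113² → obtuse
(22,22,30): 22²+22² = 968 > 900 = 30² → acute
3 of the 6 are obtuse.

3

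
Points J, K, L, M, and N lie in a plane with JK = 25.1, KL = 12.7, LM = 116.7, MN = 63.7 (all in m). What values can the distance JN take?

The maximum is all hops collinear in one direction: 25.1 + 12.7 + 116.7 + 63.7 = 218.2.
The longest hop is 116.7; the others sum to 101.5. Folding the others back against it leaves at least 116.7 − 101.5 = 15.2.

15.2 ≤ JN ≤ 218.2 m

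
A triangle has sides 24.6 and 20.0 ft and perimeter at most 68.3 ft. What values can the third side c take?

Triangle inequality alone gives 4.6 < c < 44.6.
The perimeter condition gives c ≤ 68.3 − 24.6 − 20.0 = 23.7.
Intersecting the two: 4.6 < c ≤ 23.7.

4.6 < c ≤ 23.7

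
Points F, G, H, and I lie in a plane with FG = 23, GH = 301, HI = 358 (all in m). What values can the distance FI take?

The maximum is all hops collinear in one direction: 23 + 301 + 358 = 682.
The longest hop is 358; the others sum to 324. Folding the others back against it leaves at least 358 − 324 = 34.

34 ≤ FI ≤ 682 m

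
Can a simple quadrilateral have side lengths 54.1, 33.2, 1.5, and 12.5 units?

For a quadrilateral, each side must be shorter than the sum of the others.
Here the longest side is 54.1, but the remaining 3 sides sum to only 47.2.

No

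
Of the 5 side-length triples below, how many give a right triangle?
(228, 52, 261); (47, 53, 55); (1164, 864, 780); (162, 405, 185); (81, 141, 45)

(228,52,261): 52²+228² = 54688 < 68121 = 261² → obtuse
(47,53,55): 47²+53² = 5018 > 3025 = 55² → acute
(1164,864,780): 780²+864² = 1354896 = 1164² → right
(162,405,185): 162+185 ≤ 405, not a triangle
(81,141,45): 45+81 ≤ 141, not a triangle
1 of the 5 is right.

1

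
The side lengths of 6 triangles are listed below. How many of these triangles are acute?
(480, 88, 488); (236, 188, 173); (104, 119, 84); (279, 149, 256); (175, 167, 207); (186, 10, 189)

(480,88,488): 88²+480² = 238144 = 488² → right
(236,188,173): 173²+188² = 65273 > 55696 = 236² → acute
(104,119,84): 84²+104² = 17872 > 14161 = 119² → acute
(279,149,256): 149²+256² = 87737 > 77841 = 279² → acute
(175,167,207): 167²+175² = 58514 > 42849 = 207² → acute
(186,10,189): 10²+186² = 34696 < 35721 = 189² → obtuse
4 of the 6 are acute.

4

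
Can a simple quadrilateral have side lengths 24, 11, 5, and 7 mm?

For a quadrilateral, each side must be shorter than the sum of the others.
Here the longest side is 24, but the remaining 3 sides sum to only 23.

No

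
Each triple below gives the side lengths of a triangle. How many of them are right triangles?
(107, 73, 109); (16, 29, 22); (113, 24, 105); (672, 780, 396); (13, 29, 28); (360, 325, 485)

2

(107,73,109): 73²+107² = 16778 > 11881 = 109² → acute
(16,29,22): 16²+22² = 740 < 841 = 29² → obtuse
(113,24,105): 24²+105² = 11601 < 12769 = 113² → obtuse
(672,780,396): 396²+672² = 608400 = 780² → right
(13,29,28): 13²+28² = 953 > 841 = 29² → acute
(360,325,485): 325²+360² = 235225 = 485² → right
2 of the 6 are right.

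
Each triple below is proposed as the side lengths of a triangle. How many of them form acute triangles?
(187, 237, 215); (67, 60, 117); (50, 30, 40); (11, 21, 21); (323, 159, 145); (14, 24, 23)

3

(187,237,215): 187²+215² = 81194 > 56169 = 237² → acute
(67,60,117): 60²+67² = 8089 < 13689 = 117² → obtuse
(50,30,40): 30²+40² = 2500 = 50² → right
(11,21,21): 11²+21² = 562 > 441 = 21² → acute
(323,159,145): 145+159 ≤ 323, not a triangle
(14,24,23): 14²+23² = 725 > 576 = 24² → acute
3 of the 6 are acute.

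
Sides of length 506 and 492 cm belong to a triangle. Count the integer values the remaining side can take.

983

The third side lies in the open interval (14, 998).
Integers from 15 to 997 inclusive: 997 − 15 + 1 = 983.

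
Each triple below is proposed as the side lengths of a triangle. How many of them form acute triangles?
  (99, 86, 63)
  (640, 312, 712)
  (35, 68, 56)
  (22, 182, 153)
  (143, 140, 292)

1

(99,86,63): 63²+86² = 11365 > 9801 = 99² → acute
(640,312,712): 312²+640² = 506944 = 712² → right
(35,68,56): 35²+56² = 4361 < 4624 = 68² → obtuse
(22,182,153): 22+153 ≤ 182, not a triangle
(143,140,292): 140+143 ≤ 292, not a triangle
1 of the 5 is acute.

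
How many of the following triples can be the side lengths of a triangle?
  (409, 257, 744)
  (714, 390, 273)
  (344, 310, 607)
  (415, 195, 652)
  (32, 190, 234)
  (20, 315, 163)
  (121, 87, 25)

(257,409,744): 257+409 ≤ 744 → not valid
(273,390,714): 273+390 ≤ 714 → not valid
(310,344,607): 310+344 > 607 → valid
(195,415,652): 195+415 ≤ 652 → not valid
(32,190,234): 32+190 ≤ 234 → not valid
(20,163,315): 20+163 ≤ 315 → not valid
(25,87,121): 25+87 ≤ 121 → not valid
1 of the 7 triples forms a triangle.

1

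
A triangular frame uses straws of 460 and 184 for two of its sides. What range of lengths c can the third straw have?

By the triangle inequality, c must be less than 460 + 184 = 644 and greater than |460 − 184| = 276.

276 < c < 644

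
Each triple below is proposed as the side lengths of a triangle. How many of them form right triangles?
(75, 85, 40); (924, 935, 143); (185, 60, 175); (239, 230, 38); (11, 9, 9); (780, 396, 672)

(75,85,40): 40²+75² = 7225 = 85² → right
(924,935,143): 143²+924² = 874225 = 935² → right
(185,60,175): 60²+175² = 34225 = 185² → right
(239,230,38): 38²+230² = 54344 < 57121 = 239² → obtuse
(11,9,9): 9²+9² = 162 > 121 = 11² → acute
(780,396,672): 396²+672² = 608400 = 780² → right
4 of the 6 are right.

4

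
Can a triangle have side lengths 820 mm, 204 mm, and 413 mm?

No

The longest side is 820, but the other two sum to only 617.
617 < 820, so the triangle inequality fails.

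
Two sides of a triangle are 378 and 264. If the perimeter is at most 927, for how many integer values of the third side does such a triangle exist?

Triangle inequality: 114 < x < 642. Perimeter ≤ 927 gives x ≤ 927 − 378 − 264 = 285.
So 114 < x ≤ 285; integers 115 through 285: 171 values.

171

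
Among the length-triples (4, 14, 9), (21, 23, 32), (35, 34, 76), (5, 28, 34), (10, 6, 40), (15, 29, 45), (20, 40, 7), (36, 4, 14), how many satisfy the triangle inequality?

(4,9,14): 4+9 ≤ 14 → not valid
(21,23,32): 21+23 > 32 → valid
(34,35,76): 34+35 ≤ 76 → not valid
(5,28,34): 5+28 ≤ 34 → not valid
(6,10,40): 6+10 ≤ 40 → not valid
(15,29,45): 15+29 ≤ 45 → not valid
(7,20,40): 7+20 ≤ 40 → not valid
(4,14,36): 4+14 ≤ 36 → not valid
1 of the 8 triples forms a triangle.

1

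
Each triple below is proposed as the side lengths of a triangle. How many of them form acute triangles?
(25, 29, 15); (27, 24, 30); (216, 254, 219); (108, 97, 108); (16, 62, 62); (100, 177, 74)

5

(25,29,15): 15²+25² = 850 > 841 = 29² → acute
(27,24,30): 24²+27² = 1305 > 900 = 30² → acute
(216,254,219): 216²+219² = 94617 > 64516 = 254² → acute
(108,97,108): 97²+108² = 21073 > 11664 = 108² → acute
(16,62,62): 16²+62² = 4100 > 3844 = 62² → acute
(100,177,74): 74+100 ≤ 177, not a triangle
5 of the 6 are acute.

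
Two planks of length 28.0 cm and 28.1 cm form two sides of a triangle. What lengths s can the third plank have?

0.1 < s < 56.1

By the triangle inequality, s must be less than 28.0 + 28.1 = 56.1 and greater than |28.0 − 28.1| = 0.1.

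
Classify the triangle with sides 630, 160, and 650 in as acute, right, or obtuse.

right

Compare the square of the longest side to the sum of squares of the other two: 160² + 630² = 422500 = 650².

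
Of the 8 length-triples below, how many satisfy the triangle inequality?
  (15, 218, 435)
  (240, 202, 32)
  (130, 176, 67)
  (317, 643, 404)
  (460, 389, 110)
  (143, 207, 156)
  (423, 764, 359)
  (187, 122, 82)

(15,218,435): 15+218 ≤ 435 → not valid
(32,202,240): 32+202 ≤ 240 → not valid
(67,130,176): 67+130 > 176 → valid
(317,404,643): 317+404 > 643 → valid
(110,389,460): 110+389 > 460 → valid
(143,156,207): 143+156 > 207 → valid
(359,423,764): 359+423 > 764 → valid
(82,122,187): 82+122 > 187 → valid
6 of the 8 triples form a triangle.

6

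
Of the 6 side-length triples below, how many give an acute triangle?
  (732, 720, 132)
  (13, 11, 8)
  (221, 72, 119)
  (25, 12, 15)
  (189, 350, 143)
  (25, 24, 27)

2

(732,720,132): 132²+720² = 535824 = 732² → right
(13,11,8): 8²+11² = 185 > 169 = 13² → acute
(221,72,119): 72+119 ≤ 221, not a triangle
(25,12,15): 12²+15² = 369 < 625 = 25² → obtuse
(189,350,143): 143+189 ≤ 350, not a triangle
(25,24,27): 24²+25² = 1201 > 729 = 27² → acute
2 of the 6 are acute.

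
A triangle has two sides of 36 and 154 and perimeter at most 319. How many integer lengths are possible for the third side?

Triangle inequality: 118 < x < 190. Perimeter ≤ 319 gives x ≤ 319 − 36 − 154 = 129.
So 118 < x ≤ 129; integers 119 through 129: 11 values.

11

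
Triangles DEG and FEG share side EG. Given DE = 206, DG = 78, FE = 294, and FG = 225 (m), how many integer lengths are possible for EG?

155

From triangle DEG: 128 < EG < 284.
From triangle FEG: 69 < EG < 519.
Intersection: 128 < EG < 284, so integers 129 through 283: 155 values.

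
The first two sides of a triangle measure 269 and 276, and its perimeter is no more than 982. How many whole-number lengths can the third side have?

430

Triangle inequality: 7 < x < 545. Perimeter ≤ 982 gives x ≤ 982 − 269 − 276 = 437.
So 7 < x ≤ 437; integers 8 through 437: 430 values.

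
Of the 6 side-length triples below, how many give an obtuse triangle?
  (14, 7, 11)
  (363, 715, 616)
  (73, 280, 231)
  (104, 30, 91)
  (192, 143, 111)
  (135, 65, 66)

(14,7,11): 7²+11² = 170 < 196 = 14² → obtuse
(363,715,616): 363²+616² = 511225 = 715² → right
(73,280,231): 73²+231² = 58690 < 78400 = 280² → obtuse
(104,30,91): 30²+91² = 9181 < 10816 = 104² → obtuse
(192,143,111): 111²+143² = 32770 < 36864 = 192² → obtuse
(135,65,66): 65+66 ≤ 135, not a triangle
4 of the 6 are obtuse.

4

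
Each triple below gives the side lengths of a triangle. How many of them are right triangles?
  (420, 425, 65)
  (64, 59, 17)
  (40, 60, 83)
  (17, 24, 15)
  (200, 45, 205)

2

(420,425,65): 65²+420² = 180625 = 425² → right
(64,59,17): 17²+59² = 3770 < 4096 = 64² → obtuse
(40,60,83): 40²+60² = 5200 < 6889 = 83² → obtuse
(17,24,15): 15²+17² = 514 < 576 = 24² → obtuse
(200,45,205): 45²+200² = 42025 = 205² → right
2 of the 5 are right.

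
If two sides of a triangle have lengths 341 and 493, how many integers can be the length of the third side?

681

The third side lies in the open interval (152, 834).
Integers from 153 to 833 inclusive: 833 − 153 + 1 = 681.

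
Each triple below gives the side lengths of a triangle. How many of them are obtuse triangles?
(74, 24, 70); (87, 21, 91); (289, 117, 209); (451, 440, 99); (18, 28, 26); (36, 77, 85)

(74,24,70): 24²+70² = 5476 = 74² → right
(87,21,91): 21²+87² = 8010 < 8281 = 91² → obtuse
(289,117,209): 117²+209² = 57370 < 83521 = 289² → obtuse
(451,440,99): 99²+440² = 203401 = 451² → right
(18,28,26): 18²+26² = 1000 > 784 = 28² → acute
(36,77,85): 36²+77² = 7225 = 85² → right
2 of the 6 are obtuse.

2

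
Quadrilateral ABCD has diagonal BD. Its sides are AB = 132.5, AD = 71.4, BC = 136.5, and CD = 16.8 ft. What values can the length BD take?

From triangle ABD: |132.5 − 71.4| < BD < 132.5 + 71.4, i.e. 61.1 < BD < 203.9.
From triangle CBD: 119.7 < BD < 153.3.
Both must hold, so BD lies in the intersection.

119.7 < BD < 153.3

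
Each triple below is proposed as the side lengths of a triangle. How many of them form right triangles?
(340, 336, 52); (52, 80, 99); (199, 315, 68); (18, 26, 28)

1

(340,336,52): 52²+336² = 115600 = 340² → right
(52,80,99): 52²+80² = 9104 < 9801 = 99² → obtuse
(199,315,68): 68+199 ≤ 315, not a triangle
(18,26,28): 18²+26² = 1000 > 784 = 28² → acute
1 of the 4 is right.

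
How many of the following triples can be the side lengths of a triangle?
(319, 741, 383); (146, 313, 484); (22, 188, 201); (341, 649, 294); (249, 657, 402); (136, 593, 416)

1

(319,383,741): 319+383 ≤ 741 → not valid
(146,313,484): 146+313 ≤ 484 → not valid
(22,188,201): 22+188 > 201 → valid
(294,341,649): 294+341 ≤ 649 → not valid
(249,402,657): 249+402 ≤ 657 → not valid
(136,416,593): 136+416 ≤ 593 → not valid
1 of the 6 triples forms a triangle.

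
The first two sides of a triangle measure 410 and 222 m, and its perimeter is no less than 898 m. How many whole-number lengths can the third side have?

366

Triangle inequality: 188 < x < 632. Perimeter ≥ 898 gives x ≥ 898 − 410 − 222 = 266.
So 266 ≤ x < 632; integers 266 through 631: 366 values.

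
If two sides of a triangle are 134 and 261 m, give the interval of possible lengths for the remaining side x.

By the triangle inequality, x must be less than 134 + 261 = 395 and greater than |134 − 261| = 127.

127 < x < 395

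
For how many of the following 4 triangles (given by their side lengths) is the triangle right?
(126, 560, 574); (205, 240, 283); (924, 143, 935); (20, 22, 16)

2

(126,560,574): 126²+560² = 329476 = 574² → right
(205,240,283): 205²+240² = 99625 > 80089 = 283² → acute
(924,143,935): 143²+924² = 874225 = 935² → right
(20,22,16): 16²+20² = 656 > 484 = 22² → acute
2 of the 4 are right.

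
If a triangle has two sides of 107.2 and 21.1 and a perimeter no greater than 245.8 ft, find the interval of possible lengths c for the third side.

Triangle inequality alone gives 86.1 < c < 128.3.
The perimeter condition gives c ≤ 245.8 − 107.2 − 21.1 = 117.5.
Intersecting the two: 86.1 < c ≤ 117.5.

86.1 < c ≤ 117.5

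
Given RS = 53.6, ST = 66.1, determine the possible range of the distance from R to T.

By the triangle inequality, |53.6 − 66.1| ≤ RT ≤ 53.6 + 66.1.

12.5 ≤ RT ≤ 119.7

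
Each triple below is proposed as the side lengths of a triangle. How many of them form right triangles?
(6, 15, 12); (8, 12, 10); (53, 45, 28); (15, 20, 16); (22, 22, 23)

(6,15,12): 6²+12² = 180 < 225 = 15² → obtuse
(8,12,10): 8²+10² = 164 > 144 = 12² → acute
(53,45,28): 28²+45² = 2809 = 53² → right
(15,20,16): 15²+16² = 481 > 400 = 20² → acute
(22,22,23): 22²+22² = 968 > 529 = 23² → acute
1 of the 5 is right.

1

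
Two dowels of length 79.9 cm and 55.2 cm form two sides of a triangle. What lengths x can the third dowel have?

By the triangle inequality, x must be less than 79.9 + 55.2 = 135.1 and greater than |79.9 − 55.2| = 24.7.

24.7 < x < 135.1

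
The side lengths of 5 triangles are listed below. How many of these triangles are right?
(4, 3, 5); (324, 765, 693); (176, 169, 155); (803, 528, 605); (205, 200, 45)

(4,3,5): 3²+4² = 25 = 5² → right
(324,765,693): 324²+693² = 585225 = 765² → right
(176,169,155): 155²+169² = 52586 > 30976 = 176² → acute
(803,528,605): 528²+605² = 644809 = 803² → right
(205,200,45): 45²+200² = 42025 = 205² → right
4 of the 5 are right.

4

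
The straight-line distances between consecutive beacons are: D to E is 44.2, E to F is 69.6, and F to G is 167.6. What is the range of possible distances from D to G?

The maximum is all hops collinear in one direction: 44.2 + 69.6 + 167.6 = 281.4.
The longest hop is 167.6; the others sum to 113.8. Folding the others back against it leaves at least 167.6 − 113.8 = 53.8.

53.8 ≤ DG ≤ 281.4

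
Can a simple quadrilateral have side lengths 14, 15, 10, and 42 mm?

For a quadrilateral, each side must be shorter than the sum of the others.
Here the longest side is 42, but the remaining 3 sides sum to only 39.

No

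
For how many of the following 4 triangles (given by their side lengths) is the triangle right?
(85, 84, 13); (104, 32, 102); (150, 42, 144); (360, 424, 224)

3

(85,84,13): 13²+84² = 7225 = 85² → right
(104,32,102): 32²+102² = 11428 > 10816 = 104² → acute
(150,42,144): 42²+144² = 22500 = 150² → right
(360,424,224): 224²+360² = 179776 = 424² → right
3 of the 4 are right.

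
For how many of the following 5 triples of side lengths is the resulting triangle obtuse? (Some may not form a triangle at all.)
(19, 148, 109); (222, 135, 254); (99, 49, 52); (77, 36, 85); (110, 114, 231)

(19,148,109): 19+109 ≤ 148, not a triangle
(222,135,254): 135²+222² = 67509 > 64516 = 254² → acute
(99,49,52): 49²+52² = 5105 < 9801 = 99² → obtuse
(77,36,85): 36²+77² = 7225 = 85² → right
(110,114,231): 110+114 ≤ 231, not a triangle
1 of the 5 is obtuse.

1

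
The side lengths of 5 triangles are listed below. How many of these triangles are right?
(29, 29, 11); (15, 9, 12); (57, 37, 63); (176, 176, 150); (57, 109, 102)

(29,29,11): 11²+29² = 962 > 841 = 29² → acute
(15,9,12): 9²+12² = 225 = 15² → right
(57,37,63): 37²+57² = 4618 > 3969 = 63² → acute
(176,176,150): 150²+176² = 53476 > 30976 = 176² → acute
(57,109,102): 57²+102² = 13653 > 11881 = 109² → acute
1 of the 5 is right.

1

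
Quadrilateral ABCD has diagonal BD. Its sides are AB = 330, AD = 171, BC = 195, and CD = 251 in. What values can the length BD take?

159 < BD < 446

From triangle ABD: |330 − 171| < BD < 330 + 171, i.e. 159 < BD < 501.
From triangle CBD: 56 < BD < 446.
Both must hold, so BD lies in the intersection.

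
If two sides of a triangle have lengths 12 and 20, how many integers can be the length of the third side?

The third side lies in the open interval (8, 32).
Integers from 9 to 31 inclusive: 31 − 9 + 1 = 23.

23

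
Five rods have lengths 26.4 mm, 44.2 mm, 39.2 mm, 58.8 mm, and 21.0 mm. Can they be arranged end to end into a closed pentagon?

Yes

A pentagon exists iff every side is shorter than the sum of the others — equivalently, the longest side is less than the sum of the rest.
Longest side 58.8 < 130.8 (sum of the remaining 4), so yes.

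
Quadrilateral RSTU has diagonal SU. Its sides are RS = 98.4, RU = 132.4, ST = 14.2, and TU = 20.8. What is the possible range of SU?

From triangle RSU: |98.4 − 132.4| < SU < 98.4 + 132.4, i.e. 34.0 < SU < 230.8.
From triangle TSU: 6.6 < SU < 35.0.
Both must hold, so SU lies in the intersection.

34.0 < SU < 35.0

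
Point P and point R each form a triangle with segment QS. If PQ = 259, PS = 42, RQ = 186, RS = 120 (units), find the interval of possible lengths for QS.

217 < QS < 301

From triangle PQS: |259 − 42| < QS < 259 + 42, i.e. 217 < QS < 301.
From triangle RQS: 66 < QS < 306.
Both must hold, so QS lies in the intersection.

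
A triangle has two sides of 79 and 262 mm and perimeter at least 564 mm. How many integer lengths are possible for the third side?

Triangle inequality: 183 < x < 341. Perimeter ≥ 564 gives x ≥ 564 − 79 − 262 = 223.
So 223 ≤ x < 341; integers 223 through 340: 118 values.

118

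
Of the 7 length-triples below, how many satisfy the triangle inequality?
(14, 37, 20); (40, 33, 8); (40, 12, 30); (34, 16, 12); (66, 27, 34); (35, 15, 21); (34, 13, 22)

4

(14,20,37): 14+20 ≤ 37 → not valid
(8,33,40): 8+33 > 40 → valid
(12,30,40): 12+30 > 40 → valid
(12,16,34): 12+16 ≤ 34 → not valid
(27,34,66): 27+34 ≤ 66 → not valid
(15,21,35): 15+21 > 35 → valid
(13,22,34): 13+22 > 34 → valid
4 of the 7 triples form a triangle.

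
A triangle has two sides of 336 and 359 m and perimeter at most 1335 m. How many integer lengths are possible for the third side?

617

Triangle inequality: 23 < x < 695. Perimeter ≤ 1335 gives x ≤ 1335 − 336 − 359 = 640.
So 23 < x ≤ 640; integers 24 through 640: 617 values.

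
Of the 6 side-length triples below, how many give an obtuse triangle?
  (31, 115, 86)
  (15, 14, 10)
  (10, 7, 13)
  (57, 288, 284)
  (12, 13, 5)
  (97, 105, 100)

(31,115,86): 31²+86² = 8357 < 13225 = 115² → obtuse
(15,14,10): 10²+14² = 296 > 225 = 15² → acute
(10,7,13): 7²+10² = 149 < 169 = 13² → obtuse
(57,288,284): 57²+284² = 83905 > 82944 = 288² → acute
(12,13,5): 5²+12² = 169 = 13² → right
(97,105,100): 97²+100² = 19409 > 11025 = 105² → acute
2 of the 6 are obtuse.

2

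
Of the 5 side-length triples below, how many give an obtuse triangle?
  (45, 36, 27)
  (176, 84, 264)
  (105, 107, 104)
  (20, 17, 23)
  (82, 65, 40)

1

(45,36,27): 27²+36² = 2025 = 45² → right
(176,84,264): 84+176 ≤ 264, not a triangle
(105,107,104): 104²+105² = 21841 > 11449 = 107² → acute
(20,17,23): 17²+20² = 689 > 529 = 23² → acute
(82,65,40): 40²+65² = 5825 < 6724 = 82² → obtuse
1 of the 5 is obtuse.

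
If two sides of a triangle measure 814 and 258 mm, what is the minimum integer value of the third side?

557

The third side must be strictly greater than |814 − 258| = 556.
The smallest integer above 556 is 557.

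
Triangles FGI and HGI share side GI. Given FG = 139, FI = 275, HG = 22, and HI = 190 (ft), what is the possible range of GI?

From triangle FGI: |139 − 275| < GI < 139 + 275, i.e. 136 < GI < 414.
From triangle HGI: 168 < GI < 212.
Both must hold, so GI lies in the intersection.

168 < GI < 212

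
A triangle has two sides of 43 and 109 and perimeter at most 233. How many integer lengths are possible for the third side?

Triangle inequality: 66 < x < 152. Perimeter ≤ 233 gives x ≤ 233 − 43 − 109 = 81.
So 66 < x ≤ 81; integers 67 through 81: 15 values.

15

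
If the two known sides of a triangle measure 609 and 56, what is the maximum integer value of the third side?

The third side must be strictly less than 609 + 56 = 665.
The largest integer below 665 is 664.

664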